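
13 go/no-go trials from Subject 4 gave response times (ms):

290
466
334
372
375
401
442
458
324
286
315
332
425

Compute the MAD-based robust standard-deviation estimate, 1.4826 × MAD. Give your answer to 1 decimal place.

Sorted: 286, 290, 315, 324, 332, 334, 372, 375, 401, 425, 442, 458, 466 → median = 372
|x − 372| sorted: 0, 3, 29, 38, 40, 48, 53, 57, 70, 82, 86, 86, 94 → MAD = 53
Robust SD ≈ 1.4826 × 53 = 78.578

78.6 ms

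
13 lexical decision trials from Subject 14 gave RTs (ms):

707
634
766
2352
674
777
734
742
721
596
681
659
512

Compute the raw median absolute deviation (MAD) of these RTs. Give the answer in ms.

48 ms

Sorted: 512, 596, 634, 659, 674, 681, 707, 721, 734, 742, 766, 777, 2352 → median = 707
|x − 707|: 0, 73, 59, 1645, 33, 70, 27, 35, 14, 111, 26, 48, 195
Sorted deviations: 0, 14, 26, 27, 33, 35, 48, 59, 70, 73, 111, 195, 1645 → MAD = 48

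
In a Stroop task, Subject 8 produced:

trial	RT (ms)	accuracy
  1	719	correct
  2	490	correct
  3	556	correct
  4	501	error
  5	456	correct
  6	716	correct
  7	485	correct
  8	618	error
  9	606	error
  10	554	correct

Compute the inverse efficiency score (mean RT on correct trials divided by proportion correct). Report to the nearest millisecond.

811 ms

Correct trials (n=7): 719, 490, 556, 456, 716, 485, 554
Mean correct RT = 3976/7 = 568.0000 ms
Proportion correct = 7/10
IES = 568.0000 / (7/10) = 811.429 ms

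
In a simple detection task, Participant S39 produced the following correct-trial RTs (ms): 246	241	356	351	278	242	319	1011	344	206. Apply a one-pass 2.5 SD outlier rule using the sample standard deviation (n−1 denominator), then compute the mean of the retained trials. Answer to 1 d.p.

n = 10, ΣRT = 3594, M = 359.400
Σ(x−M)² = 497352.40; s = √(497352.40/9) = 235.077
Cutoffs: 359.400 ± 2.5·235.077 → [-228.3, 947.1]
Outside: 1011 → excluded.
Retained (n=9): Σ = 2583, mean = 2583/9 = 287.000

287.0 ms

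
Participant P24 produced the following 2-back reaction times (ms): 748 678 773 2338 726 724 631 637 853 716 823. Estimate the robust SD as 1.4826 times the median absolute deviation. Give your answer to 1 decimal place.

71.2 ms

Sorted: 631, 637, 678, 716, 724, 726, 748, 773, 823, 853, 2338 → median = 726
|x − 726| sorted: 0, 2, 10, 22, 47, 48, 89, 95, 97, 127, 1612 → MAD = 48
Robust SD ≈ 1.4826 × 48 = 71.165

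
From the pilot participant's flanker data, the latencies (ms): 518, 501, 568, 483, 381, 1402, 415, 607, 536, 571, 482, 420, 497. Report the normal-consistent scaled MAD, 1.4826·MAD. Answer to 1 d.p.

Sorted: 381, 415, 420, 482, 483, 497, 501, 518, 536, 568, 571, 607, 1402 → median = 501
|x − 501| sorted: 0, 4, 17, 18, 19, 35, 67, 70, 81, 86, 106, 120, 901 → MAD = 67
Robust SD ≈ 1.4826 × 67 = 99.334

99.3 ms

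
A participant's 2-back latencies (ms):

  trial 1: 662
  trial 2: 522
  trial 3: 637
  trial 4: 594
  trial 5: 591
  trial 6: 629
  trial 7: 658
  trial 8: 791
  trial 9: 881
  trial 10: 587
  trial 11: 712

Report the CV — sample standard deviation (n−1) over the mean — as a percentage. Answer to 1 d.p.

n = 11, Σ = 7264, M = 660.3636
Σ(x−M)² = 103692.545; s = √(103692.545/10) = 101.8295
CV = 101.8295 / 660.3636 = 0.15420 = 15.420%

15.4%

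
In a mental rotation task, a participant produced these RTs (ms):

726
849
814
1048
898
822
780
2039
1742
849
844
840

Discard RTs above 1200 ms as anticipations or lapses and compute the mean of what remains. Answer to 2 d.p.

Excluded: 1742, 2039
Retained (n=10): Σ = 8470
Mean = 8470/10 = 847.0000

847.00 ms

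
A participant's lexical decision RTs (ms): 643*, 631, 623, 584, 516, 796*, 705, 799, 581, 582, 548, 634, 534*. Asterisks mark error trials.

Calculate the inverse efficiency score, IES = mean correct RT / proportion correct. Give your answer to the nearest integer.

806 ms

Correct trials (n=10): 631, 623, 584, 516, 705, 799, 581, 582, 548, 634
Mean correct RT = 6203/10 = 620.3000 ms
Proportion correct = 10/13
IES = 620.3000 / (10/13) = 806.390 ms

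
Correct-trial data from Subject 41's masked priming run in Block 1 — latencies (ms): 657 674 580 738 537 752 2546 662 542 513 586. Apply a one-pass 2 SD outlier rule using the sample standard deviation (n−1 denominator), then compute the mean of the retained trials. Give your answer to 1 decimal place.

624.1 ms

n = 11, ΣRT = 8787, M = 798.818
Σ(x−M)² = 3422315.64; s = √(3422315.64/10) = 585.006
Cutoffs: 798.818 ± 2·585.006 → [-371.2, 1968.8]
Outside: 2546 → excluded.
Retained (n=10): Σ = 6241, mean = 6241/10 = 624.100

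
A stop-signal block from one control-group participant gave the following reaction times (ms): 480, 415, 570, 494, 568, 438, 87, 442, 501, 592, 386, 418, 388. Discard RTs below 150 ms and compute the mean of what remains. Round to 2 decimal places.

474.33 ms

Excluded: 87
Retained (n=12): Σ = 5692
Mean = 5692/12 = 474.3333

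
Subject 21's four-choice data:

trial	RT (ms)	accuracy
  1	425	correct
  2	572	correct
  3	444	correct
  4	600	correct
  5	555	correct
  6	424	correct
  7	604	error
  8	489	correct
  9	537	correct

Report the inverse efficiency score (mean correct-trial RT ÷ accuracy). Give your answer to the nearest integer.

569 ms

Correct trials (n=8): 425, 572, 444, 600, 555, 424, 489, 537
Mean correct RT = 4046/8 = 505.7500 ms
Proportion correct = 8/9
IES = 505.7500 / (8/9) = 568.969 ms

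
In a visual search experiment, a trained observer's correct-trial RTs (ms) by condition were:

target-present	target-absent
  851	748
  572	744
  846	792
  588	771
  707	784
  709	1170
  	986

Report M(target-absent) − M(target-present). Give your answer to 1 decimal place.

M(target-present) = 4273/6 = 712.167
M(target-absent) = 5995/7 = 856.429
Difference = 856.429 − 712.167 = 144.262 ms

144.3 ms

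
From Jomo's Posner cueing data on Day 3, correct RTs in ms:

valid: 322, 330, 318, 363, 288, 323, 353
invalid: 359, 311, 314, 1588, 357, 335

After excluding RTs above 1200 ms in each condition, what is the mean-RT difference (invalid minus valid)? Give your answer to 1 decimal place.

invalid: exclude 1588
M(valid) = 2297/7 = 328.143
M(invalid) = 1676/5 = 335.200
Difference = 335.200 − 328.143 = 7.057 ms

7.1 ms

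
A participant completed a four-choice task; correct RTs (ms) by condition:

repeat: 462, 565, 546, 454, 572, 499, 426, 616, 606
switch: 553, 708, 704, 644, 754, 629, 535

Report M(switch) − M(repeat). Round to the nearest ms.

119 ms

M(repeat) = 4746/9 = 527.333
M(switch) = 4527/7 = 646.714
Difference = 646.714 − 527.333 = 119.381 ms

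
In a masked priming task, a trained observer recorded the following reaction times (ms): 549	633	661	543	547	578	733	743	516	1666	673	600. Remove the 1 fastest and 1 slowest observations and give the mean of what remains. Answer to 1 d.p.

626.0 ms

Sorted: 516, 543, 547, 549, 578, 600, 633, 661, 673, 733, 743, 1666
Drop lowest 1 (516) and highest 1 (1666)
Remaining (n=10): Σ = 6260, mean = 6260/10 = 626.000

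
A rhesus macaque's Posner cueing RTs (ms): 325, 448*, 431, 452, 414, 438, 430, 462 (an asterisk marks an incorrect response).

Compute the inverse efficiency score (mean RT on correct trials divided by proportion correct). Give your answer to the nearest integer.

Correct trials (n=7): 325, 431, 452, 414, 438, 430, 462
Mean correct RT = 2952/7 = 421.7143 ms
Proportion correct = 7/8
IES = 421.7143 / (7/8) = 481.959 ms

482 ms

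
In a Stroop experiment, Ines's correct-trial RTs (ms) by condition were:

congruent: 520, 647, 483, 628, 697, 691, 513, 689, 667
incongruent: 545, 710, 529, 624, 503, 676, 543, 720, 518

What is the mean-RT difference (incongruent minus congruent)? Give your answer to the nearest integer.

-19 ms

M(congruent) = 5535/9 = 615.000
M(incongruent) = 5368/9 = 596.444
Difference = 596.444 − 615.000 = -18.556 ms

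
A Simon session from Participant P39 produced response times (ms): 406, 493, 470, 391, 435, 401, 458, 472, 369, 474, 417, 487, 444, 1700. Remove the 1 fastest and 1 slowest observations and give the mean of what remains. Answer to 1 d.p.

445.7 ms

Sorted: 369, 391, 401, 406, 417, 435, 444, 458, 470, 472, 474, 487, 493, 1700
Drop lowest 1 (369) and highest 1 (1700)
Remaining (n=12): Σ = 5348, mean = 5348/12 = 445.667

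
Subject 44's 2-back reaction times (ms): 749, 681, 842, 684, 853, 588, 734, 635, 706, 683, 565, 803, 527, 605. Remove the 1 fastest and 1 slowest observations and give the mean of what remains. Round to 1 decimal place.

689.6 ms

Sorted: 527, 565, 588, 605, 635, 681, 683, 684, 706, 734, 749, 803, 842, 853
Drop lowest 1 (527) and highest 1 (853)
Remaining (n=12): Σ = 8275, mean = 8275/12 = 689.583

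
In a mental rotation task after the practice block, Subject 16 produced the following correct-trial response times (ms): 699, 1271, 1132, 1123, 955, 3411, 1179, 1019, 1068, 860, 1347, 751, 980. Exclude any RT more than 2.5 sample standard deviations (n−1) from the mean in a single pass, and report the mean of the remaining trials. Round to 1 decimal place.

n = 13, ΣRT = 15795, M = 1215.000
Σ(x−M)² = 5650052.00; s = √(5650052.00/12) = 686.176
Cutoffs: 1215.000 ± 2.5·686.176 → [-500.4, 2930.4]
Outside: 3411 → excluded.
Retained (n=12): Σ = 12384, mean = 12384/12 = 1032.000

1032.0 ms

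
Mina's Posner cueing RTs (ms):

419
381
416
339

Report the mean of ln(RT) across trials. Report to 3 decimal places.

ln(RT): 6.0379, 5.9428, 6.0307, 5.8260
Σ ln(RT) = 23.8374
Mean = 23.8374/4 = 5.95934

5.959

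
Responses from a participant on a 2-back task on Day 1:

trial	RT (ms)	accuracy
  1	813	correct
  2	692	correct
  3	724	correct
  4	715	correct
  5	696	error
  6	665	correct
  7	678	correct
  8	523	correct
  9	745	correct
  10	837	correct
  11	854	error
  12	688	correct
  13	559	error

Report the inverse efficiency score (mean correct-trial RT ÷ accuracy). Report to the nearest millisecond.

Correct trials (n=10): 813, 692, 724, 715, 665, 678, 523, 745, 837, 688
Mean correct RT = 7080/10 = 708.0000 ms
Proportion correct = 10/13
IES = 708.0000 / (10/13) = 920.400 ms

920 ms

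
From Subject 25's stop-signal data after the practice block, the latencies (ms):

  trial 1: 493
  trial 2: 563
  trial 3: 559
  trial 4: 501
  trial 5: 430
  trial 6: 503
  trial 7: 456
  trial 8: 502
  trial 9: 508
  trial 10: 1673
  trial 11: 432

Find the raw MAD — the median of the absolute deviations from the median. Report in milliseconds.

Sorted: 430, 432, 456, 493, 501, 502, 503, 508, 559, 563, 1673 → median = 502
|x − 502|: 9, 61, 57, 1, 72, 1, 46, 0, 6, 1171, 70
Sorted deviations: 0, 1, 1, 6, 9, 46, 57, 61, 70, 72, 1171 → MAD = 46

46 ms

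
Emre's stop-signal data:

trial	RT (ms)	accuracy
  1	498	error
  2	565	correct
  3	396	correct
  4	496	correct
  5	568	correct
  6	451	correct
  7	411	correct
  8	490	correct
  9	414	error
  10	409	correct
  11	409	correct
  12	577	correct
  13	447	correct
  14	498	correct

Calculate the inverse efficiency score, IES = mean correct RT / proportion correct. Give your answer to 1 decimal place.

Correct trials (n=12): 565, 396, 496, 568, 451, 411, 490, 409, 409, 577, 447, 498
Mean correct RT = 5717/12 = 476.4167 ms
Proportion correct = 12/14
IES = 476.4167 / (12/14) = 555.819 ms

555.8 ms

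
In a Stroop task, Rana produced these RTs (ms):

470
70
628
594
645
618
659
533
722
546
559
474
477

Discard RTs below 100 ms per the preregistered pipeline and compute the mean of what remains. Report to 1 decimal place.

577.1 ms

Excluded: 70
Retained (n=12): Σ = 6925
Mean = 6925/12 = 577.0833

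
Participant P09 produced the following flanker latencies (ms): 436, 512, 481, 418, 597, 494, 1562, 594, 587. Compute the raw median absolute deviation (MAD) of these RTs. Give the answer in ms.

76 ms

Sorted: 418, 436, 481, 494, 512, 587, 594, 597, 1562 → median = 512
|x − 512|: 76, 0, 31, 94, 85, 18, 1050, 82, 75
Sorted deviations: 0, 18, 31, 75, 76, 82, 85, 94, 1050 → MAD = 76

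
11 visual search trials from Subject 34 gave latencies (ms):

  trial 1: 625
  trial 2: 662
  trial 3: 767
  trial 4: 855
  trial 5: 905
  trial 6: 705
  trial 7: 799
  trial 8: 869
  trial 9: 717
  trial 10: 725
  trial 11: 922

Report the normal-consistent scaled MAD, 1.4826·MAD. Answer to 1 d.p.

Sorted: 625, 662, 705, 717, 725, 767, 799, 855, 869, 905, 922 → median = 767
|x − 767| sorted: 0, 32, 42, 50, 62, 88, 102, 105, 138, 142, 155 → MAD = 88
Robust SD ≈ 1.4826 × 88 = 130.469

130.5 ms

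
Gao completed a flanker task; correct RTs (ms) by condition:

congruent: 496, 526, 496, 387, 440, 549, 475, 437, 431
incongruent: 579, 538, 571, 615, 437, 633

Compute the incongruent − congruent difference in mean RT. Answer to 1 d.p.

M(congruent) = 4237/9 = 470.778
M(incongruent) = 3373/6 = 562.167
Difference = 562.167 − 470.778 = 91.389 ms

91.4 ms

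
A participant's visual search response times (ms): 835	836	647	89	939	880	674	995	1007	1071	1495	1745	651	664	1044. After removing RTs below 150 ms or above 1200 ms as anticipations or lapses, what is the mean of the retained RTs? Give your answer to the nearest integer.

Excluded: 89, 1495, 1745
Retained (n=12): Σ = 10243
Mean = 10243/12 = 853.5833

854 ms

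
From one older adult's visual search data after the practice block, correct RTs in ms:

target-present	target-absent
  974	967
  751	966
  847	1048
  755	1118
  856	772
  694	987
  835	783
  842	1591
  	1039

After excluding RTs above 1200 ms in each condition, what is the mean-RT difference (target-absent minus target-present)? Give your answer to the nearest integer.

141 ms

target-absent: exclude 1591
M(target-present) = 6554/8 = 819.250
M(target-absent) = 7680/8 = 960.000
Difference = 960.000 − 819.250 = 140.750 ms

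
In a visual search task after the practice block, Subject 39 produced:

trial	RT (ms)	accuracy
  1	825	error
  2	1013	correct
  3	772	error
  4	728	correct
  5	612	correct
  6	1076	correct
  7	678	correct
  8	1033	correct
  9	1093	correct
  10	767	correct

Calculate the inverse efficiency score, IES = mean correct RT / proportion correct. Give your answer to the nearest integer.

Correct trials (n=8): 1013, 728, 612, 1076, 678, 1033, 1093, 767
Mean correct RT = 7000/8 = 875.0000 ms
Proportion correct = 8/10
IES = 875.0000 / (8/10) = 1093.750 ms

1094 ms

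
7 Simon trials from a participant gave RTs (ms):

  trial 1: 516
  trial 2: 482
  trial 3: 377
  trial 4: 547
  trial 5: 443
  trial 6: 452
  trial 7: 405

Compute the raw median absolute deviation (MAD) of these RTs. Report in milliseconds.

Sorted: 377, 405, 443, 452, 482, 516, 547 → median = 452
|x − 452|: 64, 30, 75, 95, 9, 0, 47
Sorted deviations: 0, 9, 30, 47, 64, 75, 95 → MAD = 47

47 ms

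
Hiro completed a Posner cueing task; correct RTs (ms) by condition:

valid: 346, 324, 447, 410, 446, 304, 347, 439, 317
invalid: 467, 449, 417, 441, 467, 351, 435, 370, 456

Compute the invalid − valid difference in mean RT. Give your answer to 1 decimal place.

M(valid) = 3380/9 = 375.556
M(invalid) = 3853/9 = 428.111
Difference = 428.111 − 375.556 = 52.556 ms

52.6 ms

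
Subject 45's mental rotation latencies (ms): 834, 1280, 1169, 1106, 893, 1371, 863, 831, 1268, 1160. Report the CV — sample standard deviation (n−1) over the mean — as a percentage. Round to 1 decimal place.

n = 10, Σ = 10775, M = 1077.5000
Σ(x−M)² = 379534.500; s = √(379534.500/9) = 205.3546
CV = 205.3546 / 1077.5000 = 0.19058 = 19.058%

19.1%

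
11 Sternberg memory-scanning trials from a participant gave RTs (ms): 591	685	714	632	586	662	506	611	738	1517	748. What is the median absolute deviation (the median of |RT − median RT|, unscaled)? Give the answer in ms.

Sorted: 506, 586, 591, 611, 632, 662, 685, 714, 738, 748, 1517 → median = 662
|x − 662|: 71, 23, 52, 30, 76, 0, 156, 51, 76, 855, 86
Sorted deviations: 0, 23, 30, 51, 52, 71, 76, 76, 86, 156, 855 → MAD = 71

71 ms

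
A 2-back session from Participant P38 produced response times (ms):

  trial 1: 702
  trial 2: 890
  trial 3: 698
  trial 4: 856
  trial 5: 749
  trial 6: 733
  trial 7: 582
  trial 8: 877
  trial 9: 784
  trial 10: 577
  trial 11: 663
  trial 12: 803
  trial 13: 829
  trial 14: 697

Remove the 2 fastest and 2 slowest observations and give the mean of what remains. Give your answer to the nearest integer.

Sorted: 577, 582, 663, 697, 698, 702, 733, 749, 784, 803, 829, 856, 877, 890
Drop lowest 2 (577, 582) and highest 2 (877, 890)
Remaining (n=10): Σ = 7514, mean = 7514/10 = 751.400

751 ms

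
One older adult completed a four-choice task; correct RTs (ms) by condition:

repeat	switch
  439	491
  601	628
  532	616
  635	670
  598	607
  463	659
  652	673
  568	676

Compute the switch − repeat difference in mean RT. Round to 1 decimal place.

M(repeat) = 4488/8 = 561.000
M(switch) = 5020/8 = 627.500
Difference = 627.500 − 561.000 = 66.500 ms

66.5 ms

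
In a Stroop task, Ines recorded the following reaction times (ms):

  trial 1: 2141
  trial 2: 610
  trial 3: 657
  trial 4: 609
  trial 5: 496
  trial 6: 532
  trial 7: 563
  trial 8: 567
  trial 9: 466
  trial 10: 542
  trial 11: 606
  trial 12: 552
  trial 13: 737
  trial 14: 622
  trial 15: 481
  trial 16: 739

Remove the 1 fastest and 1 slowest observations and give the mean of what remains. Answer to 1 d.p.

593.8 ms

Sorted: 466, 481, 496, 532, 542, 552, 563, 567, 606, 609, 610, 622, 657, 737, 739, 2141
Drop lowest 1 (466) and highest 1 (2141)
Remaining (n=14): Σ = 8313, mean = 8313/14 = 593.786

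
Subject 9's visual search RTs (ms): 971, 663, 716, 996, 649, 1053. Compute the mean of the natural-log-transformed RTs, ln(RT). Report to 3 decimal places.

ln(RT): 6.8783, 6.4968, 6.5737, 6.9037, 6.4754, 6.9594
Σ ln(RT) = 40.2874
Mean = 40.2874/6 = 6.71456

6.715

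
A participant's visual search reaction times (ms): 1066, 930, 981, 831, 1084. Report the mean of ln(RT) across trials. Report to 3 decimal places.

ln(RT): 6.9717, 6.8352, 6.8886, 6.7226, 6.9884
Σ ln(RT) = 34.4065
Mean = 34.4065/5 = 6.88129

6.881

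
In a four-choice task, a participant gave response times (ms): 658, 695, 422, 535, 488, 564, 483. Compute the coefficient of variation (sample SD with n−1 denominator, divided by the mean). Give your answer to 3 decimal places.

n = 7, Σ = 3845, M = 549.2857
Σ(x−M)² = 57823.429; s = √(57823.429/6) = 98.1694
CV = 98.1694 / 549.2857 = 0.17872

0.179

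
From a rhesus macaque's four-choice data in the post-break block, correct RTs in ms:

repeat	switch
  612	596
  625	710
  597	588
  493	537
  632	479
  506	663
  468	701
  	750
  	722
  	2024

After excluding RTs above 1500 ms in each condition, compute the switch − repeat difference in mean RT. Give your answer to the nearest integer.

switch: exclude 2024
M(repeat) = 3933/7 = 561.857
M(switch) = 5746/9 = 638.444
Difference = 638.444 − 561.857 = 76.587 ms

77 ms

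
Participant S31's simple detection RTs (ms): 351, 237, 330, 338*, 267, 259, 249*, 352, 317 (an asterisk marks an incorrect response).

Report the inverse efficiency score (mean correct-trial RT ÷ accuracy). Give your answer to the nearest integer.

388 ms

Correct trials (n=7): 351, 237, 330, 267, 259, 352, 317
Mean correct RT = 2113/7 = 301.8571 ms
Proportion correct = 7/9
IES = 301.8571 / (7/9) = 388.102 ms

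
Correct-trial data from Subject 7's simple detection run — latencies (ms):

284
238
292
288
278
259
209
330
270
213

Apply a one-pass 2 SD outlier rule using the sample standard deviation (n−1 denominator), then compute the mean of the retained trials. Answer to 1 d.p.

266.1 ms

n = 10, ΣRT = 2661, M = 266.100
Σ(x−M)² = 12630.90; s = √(12630.90/9) = 37.462
Cutoffs: 266.100 ± 2·37.462 → [191.2, 341.0]
No RTs fall outside the cutoffs; all 10 retained. Mean = 2661/10 = 266.100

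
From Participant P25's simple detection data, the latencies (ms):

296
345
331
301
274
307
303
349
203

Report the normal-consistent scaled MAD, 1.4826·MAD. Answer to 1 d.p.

41.5 ms

Sorted: 203, 274, 296, 301, 303, 307, 331, 345, 349 → median = 303
|x − 303| sorted: 0, 2, 4, 7, 28, 29, 42, 46, 100 → MAD = 28
Robust SD ≈ 1.4826 × 28 = 41.513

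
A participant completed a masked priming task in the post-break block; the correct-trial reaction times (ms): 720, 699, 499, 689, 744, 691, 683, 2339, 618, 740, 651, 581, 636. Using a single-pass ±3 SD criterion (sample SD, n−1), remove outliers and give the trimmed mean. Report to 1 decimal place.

n = 13, ΣRT = 10290, M = 791.538
Σ(x−M)² = 2649601.23; s = √(2649601.23/12) = 469.894
Cutoffs: 791.538 ± 3·469.894 → [-618.1, 2201.2]
Outside: 2339 → excluded.
Retained (n=12): Σ = 7951, mean = 7951/12 = 662.583

662.6 ms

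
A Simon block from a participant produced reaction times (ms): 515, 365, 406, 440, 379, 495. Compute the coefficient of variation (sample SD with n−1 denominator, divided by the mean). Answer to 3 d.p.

n = 6, Σ = 2600, M = 433.3333
Σ(x−M)² = 18885.333; s = √(18885.333/5) = 61.4578
CV = 61.4578 / 433.3333 = 0.14183

0.142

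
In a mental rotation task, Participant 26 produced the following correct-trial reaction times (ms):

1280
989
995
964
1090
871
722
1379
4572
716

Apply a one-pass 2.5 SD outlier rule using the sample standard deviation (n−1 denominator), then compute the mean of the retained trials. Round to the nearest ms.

1001 ms

n = 10, ΣRT = 13578, M = 1357.800
Σ(x−M)² = 11885139.60; s = √(11885139.60/9) = 1149.161
Cutoffs: 1357.800 ± 2.5·1149.161 → [-1515.1, 4230.7]
Outside: 4572 → excluded.
Retained (n=9): Σ = 9006, mean = 9006/9 = 1000.667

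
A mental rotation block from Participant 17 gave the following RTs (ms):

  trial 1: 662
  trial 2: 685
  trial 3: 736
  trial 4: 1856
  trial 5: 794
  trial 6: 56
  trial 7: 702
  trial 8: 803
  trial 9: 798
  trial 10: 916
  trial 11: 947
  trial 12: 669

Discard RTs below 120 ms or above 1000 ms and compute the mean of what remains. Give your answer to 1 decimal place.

Excluded: 56, 1856
Retained (n=10): Σ = 7712
Mean = 7712/10 = 771.2000

771.2 ms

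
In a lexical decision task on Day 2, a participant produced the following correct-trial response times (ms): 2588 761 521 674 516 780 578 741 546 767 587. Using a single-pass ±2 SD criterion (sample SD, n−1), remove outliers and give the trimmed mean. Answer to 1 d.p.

n = 11, ΣRT = 9059, M = 823.545
Σ(x−M)² = 3530878.73; s = √(3530878.73/10) = 594.212
Cutoffs: 823.545 ± 2·594.212 → [-364.9, 2012.0]
Outside: 2588 → excluded.
Retained (n=10): Σ = 6471, mean = 6471/10 = 647.100

647.1 ms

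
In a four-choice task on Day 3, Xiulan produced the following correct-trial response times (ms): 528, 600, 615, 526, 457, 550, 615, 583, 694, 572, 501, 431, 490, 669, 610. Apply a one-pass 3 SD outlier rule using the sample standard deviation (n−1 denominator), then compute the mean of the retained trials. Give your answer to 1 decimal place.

n = 15, ΣRT = 8441, M = 562.733
Σ(x−M)² = 78458.93; s = √(78458.93/14) = 74.861
Cutoffs: 562.733 ± 3·74.861 → [338.1, 787.3]
No RTs fall outside the cutoffs; all 15 retained. Mean = 8441/15 = 562.733

562.7 ms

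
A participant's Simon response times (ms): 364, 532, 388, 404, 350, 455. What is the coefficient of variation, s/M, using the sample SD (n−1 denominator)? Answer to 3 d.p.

0.163

n = 6, Σ = 2493, M = 415.5000
Σ(x−M)² = 22963.500; s = √(22963.500/5) = 67.7695
CV = 67.7695 / 415.5000 = 0.16310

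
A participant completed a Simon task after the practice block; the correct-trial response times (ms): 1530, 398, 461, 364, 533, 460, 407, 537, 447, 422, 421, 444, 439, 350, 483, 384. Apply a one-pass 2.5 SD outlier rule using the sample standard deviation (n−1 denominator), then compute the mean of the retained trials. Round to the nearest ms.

n = 16, ΣRT = 8080, M = 505.000
Σ(x−M)² = 1161864.00; s = √(1161864.00/15) = 278.312
Cutoffs: 505.000 ± 2.5·278.312 → [-190.8, 1200.8]
Outside: 1530 → excluded.
Retained (n=15): Σ = 6550, mean = 6550/15 = 436.667

437 ms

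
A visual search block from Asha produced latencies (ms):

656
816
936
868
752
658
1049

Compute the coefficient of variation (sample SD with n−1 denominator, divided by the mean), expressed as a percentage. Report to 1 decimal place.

17.7%

n = 7, Σ = 5735, M = 819.2857
Σ(x−M)² = 125977.429; s = √(125977.429/6) = 144.9008
CV = 144.9008 / 819.2857 = 0.17686 = 17.686%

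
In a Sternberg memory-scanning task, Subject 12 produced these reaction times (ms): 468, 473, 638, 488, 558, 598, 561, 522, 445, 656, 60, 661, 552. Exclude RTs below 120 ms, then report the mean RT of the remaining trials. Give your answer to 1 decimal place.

Excluded: 60
Retained (n=12): Σ = 6620
Mean = 6620/12 = 551.6667

551.7 ms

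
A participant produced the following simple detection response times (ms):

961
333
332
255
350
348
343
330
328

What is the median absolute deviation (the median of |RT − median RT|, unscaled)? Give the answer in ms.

Sorted: 255, 328, 330, 332, 333, 343, 348, 350, 961 → median = 333
|x − 333|: 628, 0, 1, 78, 17, 15, 10, 3, 5
Sorted deviations: 0, 1, 3, 5, 10, 15, 17, 78, 628 → MAD = 10

10 ms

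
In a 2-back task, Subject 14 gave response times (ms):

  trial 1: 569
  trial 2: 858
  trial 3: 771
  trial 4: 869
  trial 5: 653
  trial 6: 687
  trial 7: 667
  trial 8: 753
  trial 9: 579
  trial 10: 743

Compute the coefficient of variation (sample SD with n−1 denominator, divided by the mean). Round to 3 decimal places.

n = 10, Σ = 7149, M = 714.9000
Σ(x−M)² = 96272.900; s = √(96272.900/9) = 103.4262
CV = 103.4262 / 714.9000 = 0.14467

0.145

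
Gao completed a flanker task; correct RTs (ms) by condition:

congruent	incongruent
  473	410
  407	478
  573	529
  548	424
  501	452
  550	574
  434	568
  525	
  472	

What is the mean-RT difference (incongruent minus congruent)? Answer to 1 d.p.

-7.4 ms

M(congruent) = 4483/9 = 498.111
M(incongruent) = 3435/7 = 490.714
Difference = 490.714 − 498.111 = -7.397 ms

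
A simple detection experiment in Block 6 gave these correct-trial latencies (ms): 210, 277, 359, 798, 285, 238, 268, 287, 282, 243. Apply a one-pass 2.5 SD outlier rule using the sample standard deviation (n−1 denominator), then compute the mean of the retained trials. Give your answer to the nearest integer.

n = 10, ΣRT = 3247, M = 324.700
Σ(x−M)² = 262848.10; s = √(262848.10/9) = 170.896
Cutoffs: 324.700 ± 2.5·170.896 → [-102.5, 751.9]
Outside: 798 → excluded.
Retained (n=9): Σ = 2449, mean = 2449/9 = 272.111

272 ms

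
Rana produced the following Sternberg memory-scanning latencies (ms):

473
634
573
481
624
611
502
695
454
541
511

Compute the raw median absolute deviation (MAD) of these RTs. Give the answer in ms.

68 ms

Sorted: 454, 473, 481, 502, 511, 541, 573, 611, 624, 634, 695 → median = 541
|x − 541|: 68, 93, 32, 60, 83, 70, 39, 154, 87, 0, 30
Sorted deviations: 0, 30, 32, 39, 60, 68, 70, 83, 87, 93, 154 → MAD = 68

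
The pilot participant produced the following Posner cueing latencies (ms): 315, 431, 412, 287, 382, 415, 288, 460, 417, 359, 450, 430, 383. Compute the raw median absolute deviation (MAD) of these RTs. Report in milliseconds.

Sorted: 287, 288, 315, 359, 382, 383, 412, 415, 417, 430, 431, 450, 460 → median = 412
|x − 412|: 97, 19, 0, 125, 30, 3, 124, 48, 5, 53, 38, 18, 29
Sorted deviations: 0, 3, 5, 18, 19, 29, 30, 38, 48, 53, 97, 124, 125 → MAD = 30

30 ms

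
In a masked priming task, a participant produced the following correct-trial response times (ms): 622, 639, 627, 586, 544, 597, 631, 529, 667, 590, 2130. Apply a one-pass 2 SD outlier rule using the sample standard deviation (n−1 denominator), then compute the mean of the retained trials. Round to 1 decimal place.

n = 11, ΣRT = 8162, M = 742.000
Σ(x−M)² = 2135762.00; s = √(2135762.00/10) = 462.143
Cutoffs: 742.000 ± 2·462.143 → [-182.3, 1666.3]
Outside: 2130 → excluded.
Retained (n=10): Σ = 6032, mean = 6032/10 = 603.200

603.2 ms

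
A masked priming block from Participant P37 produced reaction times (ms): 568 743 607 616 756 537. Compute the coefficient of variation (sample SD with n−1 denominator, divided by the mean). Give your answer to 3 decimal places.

n = 6, Σ = 3827, M = 637.8333
Σ(x−M)² = 41494.833; s = √(41494.833/5) = 91.0987
CV = 91.0987 / 637.8333 = 0.14283

0.143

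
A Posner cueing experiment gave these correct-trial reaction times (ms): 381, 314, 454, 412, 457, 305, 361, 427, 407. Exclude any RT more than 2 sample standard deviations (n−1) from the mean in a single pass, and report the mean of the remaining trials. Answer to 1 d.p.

n = 9, ΣRT = 3518, M = 390.889
Σ(x−M)² = 24642.89; s = √(24642.89/8) = 55.501
Cutoffs: 390.889 ± 2·55.501 → [279.9, 501.9]
No RTs fall outside the cutoffs; all 9 retained. Mean = 3518/9 = 390.889

390.9 ms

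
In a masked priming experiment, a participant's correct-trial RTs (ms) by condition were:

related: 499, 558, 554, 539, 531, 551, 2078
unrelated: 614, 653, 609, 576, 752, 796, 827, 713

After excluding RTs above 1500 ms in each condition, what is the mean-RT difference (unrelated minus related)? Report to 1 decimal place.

related: exclude 2078
M(related) = 3232/6 = 538.667
M(unrelated) = 5540/8 = 692.500
Difference = 692.500 − 538.667 = 153.833 ms

153.8 ms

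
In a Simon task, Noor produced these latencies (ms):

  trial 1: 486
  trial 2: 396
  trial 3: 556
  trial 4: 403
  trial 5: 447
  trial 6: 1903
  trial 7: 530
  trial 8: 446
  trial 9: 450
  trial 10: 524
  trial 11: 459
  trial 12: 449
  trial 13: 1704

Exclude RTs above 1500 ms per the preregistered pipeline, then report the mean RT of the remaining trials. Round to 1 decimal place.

467.8 ms

Excluded: 1704, 1903
Retained (n=11): Σ = 5146
Mean = 5146/11 = 467.8182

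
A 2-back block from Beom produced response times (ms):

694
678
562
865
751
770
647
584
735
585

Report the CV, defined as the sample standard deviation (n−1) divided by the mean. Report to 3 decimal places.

n = 10, Σ = 6871, M = 687.1000
Σ(x−M)² = 83340.900; s = √(83340.900/9) = 96.2294
CV = 96.2294 / 687.1000 = 0.14005

0.140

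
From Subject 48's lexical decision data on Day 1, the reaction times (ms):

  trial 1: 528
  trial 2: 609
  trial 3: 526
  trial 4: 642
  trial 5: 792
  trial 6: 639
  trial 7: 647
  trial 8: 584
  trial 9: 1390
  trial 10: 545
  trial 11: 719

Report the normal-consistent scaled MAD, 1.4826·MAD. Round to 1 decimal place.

Sorted: 526, 528, 545, 584, 609, 639, 642, 647, 719, 792, 1390 → median = 639
|x − 639| sorted: 0, 3, 8, 30, 55, 80, 94, 111, 113, 153, 751 → MAD = 80
Robust SD ≈ 1.4826 × 80 = 118.608

118.6 ms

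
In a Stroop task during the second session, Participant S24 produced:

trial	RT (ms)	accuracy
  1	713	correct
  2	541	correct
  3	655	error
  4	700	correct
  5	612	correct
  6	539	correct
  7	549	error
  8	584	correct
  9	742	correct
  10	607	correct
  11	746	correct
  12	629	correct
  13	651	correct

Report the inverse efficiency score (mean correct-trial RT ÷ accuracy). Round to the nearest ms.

759 ms

Correct trials (n=11): 713, 541, 700, 612, 539, 584, 742, 607, 746, 629, 651
Mean correct RT = 7064/11 = 642.1818 ms
Proportion correct = 11/13
IES = 642.1818 / (11/13) = 758.942 ms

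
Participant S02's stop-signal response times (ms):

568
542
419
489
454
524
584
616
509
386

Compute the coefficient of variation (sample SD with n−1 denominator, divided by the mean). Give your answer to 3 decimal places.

0.144

n = 10, Σ = 5091, M = 509.1000
Σ(x−M)² = 48522.900; s = √(48522.900/9) = 73.4264
CV = 73.4264 / 509.1000 = 0.14423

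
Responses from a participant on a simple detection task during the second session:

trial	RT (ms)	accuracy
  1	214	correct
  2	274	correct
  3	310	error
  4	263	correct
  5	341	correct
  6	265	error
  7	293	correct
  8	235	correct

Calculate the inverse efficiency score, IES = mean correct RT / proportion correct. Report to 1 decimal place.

Correct trials (n=6): 214, 274, 263, 341, 293, 235
Mean correct RT = 1620/6 = 270.0000 ms
Proportion correct = 6/8
IES = 270.0000 / (6/8) = 360.000 ms

360.0 ms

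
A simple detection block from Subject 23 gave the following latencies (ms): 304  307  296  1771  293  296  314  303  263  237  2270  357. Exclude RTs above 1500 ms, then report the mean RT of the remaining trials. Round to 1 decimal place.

297.0 ms

Excluded: 1771, 2270
Retained (n=10): Σ = 2970
Mean = 2970/10 = 297.0000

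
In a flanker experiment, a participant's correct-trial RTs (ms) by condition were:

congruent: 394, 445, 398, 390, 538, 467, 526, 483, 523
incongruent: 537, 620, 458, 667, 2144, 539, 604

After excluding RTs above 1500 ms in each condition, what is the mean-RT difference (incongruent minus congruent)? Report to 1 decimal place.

108.2 ms

incongruent: exclude 2144
M(congruent) = 4164/9 = 462.667
M(incongruent) = 3425/6 = 570.833
Difference = 570.833 − 462.667 = 108.167 ms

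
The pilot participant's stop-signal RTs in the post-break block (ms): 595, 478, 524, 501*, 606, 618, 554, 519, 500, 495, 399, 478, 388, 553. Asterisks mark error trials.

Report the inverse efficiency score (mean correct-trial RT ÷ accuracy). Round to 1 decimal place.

Correct trials (n=13): 595, 478, 524, 606, 618, 554, 519, 500, 495, 399, 478, 388, 553
Mean correct RT = 6707/13 = 515.9231 ms
Proportion correct = 13/14
IES = 515.9231 / (13/14) = 555.609 ms

555.6 ms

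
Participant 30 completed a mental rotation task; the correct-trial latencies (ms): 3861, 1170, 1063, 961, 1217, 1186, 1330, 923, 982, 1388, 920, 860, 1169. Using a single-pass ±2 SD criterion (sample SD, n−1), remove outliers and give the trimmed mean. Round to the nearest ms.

1097 ms

n = 13, ΣRT = 17030, M = 1310.000
Σ(x−M)² = 7372354.00; s = √(7372354.00/12) = 783.813
Cutoffs: 1310.000 ± 2·783.813 → [-257.6, 2877.6]
Outside: 3861 → excluded.
Retained (n=12): Σ = 13169, mean = 13169/12 = 1097.417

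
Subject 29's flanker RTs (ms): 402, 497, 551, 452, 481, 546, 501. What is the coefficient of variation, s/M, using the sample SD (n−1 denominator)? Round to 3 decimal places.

n = 7, Σ = 3430, M = 490.0000
Σ(x−M)² = 16296.000; s = √(16296.000/6) = 52.1153
CV = 52.1153 / 490.0000 = 0.10636

0.106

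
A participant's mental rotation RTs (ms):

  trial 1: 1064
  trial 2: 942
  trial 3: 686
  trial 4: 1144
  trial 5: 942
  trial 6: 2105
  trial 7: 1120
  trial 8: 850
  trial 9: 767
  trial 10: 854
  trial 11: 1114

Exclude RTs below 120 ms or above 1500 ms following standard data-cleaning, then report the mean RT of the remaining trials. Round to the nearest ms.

948 ms

Excluded: 2105
Retained (n=10): Σ = 9483
Mean = 9483/10 = 948.3000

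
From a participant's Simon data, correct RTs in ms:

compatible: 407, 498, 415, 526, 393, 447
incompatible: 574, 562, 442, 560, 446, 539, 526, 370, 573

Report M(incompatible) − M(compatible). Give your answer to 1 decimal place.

62.6 ms

M(compatible) = 2686/6 = 447.667
M(incompatible) = 4592/9 = 510.222
Difference = 510.222 − 447.667 = 62.556 ms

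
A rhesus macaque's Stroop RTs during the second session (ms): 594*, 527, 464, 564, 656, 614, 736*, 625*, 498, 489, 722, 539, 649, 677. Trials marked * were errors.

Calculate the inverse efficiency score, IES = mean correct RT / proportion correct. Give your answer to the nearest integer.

Correct trials (n=11): 527, 464, 564, 656, 614, 498, 489, 722, 539, 649, 677
Mean correct RT = 6399/11 = 581.7273 ms
Proportion correct = 11/14
IES = 581.7273 / (11/14) = 740.380 ms

740 ms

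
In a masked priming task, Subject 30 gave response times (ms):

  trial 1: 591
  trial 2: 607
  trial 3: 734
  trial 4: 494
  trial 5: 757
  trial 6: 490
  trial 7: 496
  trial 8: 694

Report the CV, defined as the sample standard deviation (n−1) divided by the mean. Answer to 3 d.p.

n = 8, Σ = 4863, M = 607.8750
Σ(x−M)² = 85226.875; s = √(85226.875/7) = 110.3416
CV = 110.3416 / 607.8750 = 0.18152

0.182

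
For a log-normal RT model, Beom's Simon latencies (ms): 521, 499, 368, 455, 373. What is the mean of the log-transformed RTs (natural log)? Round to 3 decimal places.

ln(RT): 6.2558, 6.2126, 5.9081, 6.1203, 5.9216
Σ ln(RT) = 30.4183
Mean = 30.4183/5 = 6.08366

6.084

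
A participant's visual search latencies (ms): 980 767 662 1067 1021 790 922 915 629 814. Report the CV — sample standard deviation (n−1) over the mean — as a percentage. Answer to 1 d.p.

17.3%

n = 10, Σ = 8567, M = 856.7000
Σ(x−M)² = 198160.100; s = √(198160.100/9) = 148.3839
CV = 148.3839 / 856.7000 = 0.17320 = 17.320%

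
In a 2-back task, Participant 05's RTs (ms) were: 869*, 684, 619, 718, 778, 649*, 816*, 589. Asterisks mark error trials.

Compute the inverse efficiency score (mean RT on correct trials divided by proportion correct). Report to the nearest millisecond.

1084 ms

Correct trials (n=5): 684, 619, 718, 778, 589
Mean correct RT = 3388/5 = 677.6000 ms
Proportion correct = 5/8
IES = 677.6000 / (5/8) = 1084.160 ms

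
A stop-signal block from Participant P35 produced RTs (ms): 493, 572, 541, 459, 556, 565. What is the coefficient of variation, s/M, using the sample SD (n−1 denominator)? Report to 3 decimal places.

n = 6, Σ = 3186, M = 531.0000
Σ(x−M)² = 10190.000; s = √(10190.000/5) = 45.1442
CV = 45.1442 / 531.0000 = 0.08502

0.085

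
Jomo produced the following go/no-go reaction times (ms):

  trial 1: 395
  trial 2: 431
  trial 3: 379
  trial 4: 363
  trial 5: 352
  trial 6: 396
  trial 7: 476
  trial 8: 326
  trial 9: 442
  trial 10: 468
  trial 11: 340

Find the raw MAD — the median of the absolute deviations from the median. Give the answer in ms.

Sorted: 326, 340, 352, 363, 379, 395, 396, 431, 442, 468, 476 → median = 395
|x − 395|: 0, 36, 16, 32, 43, 1, 81, 69, 47, 73, 55
Sorted deviations: 0, 1, 16, 32, 36, 43, 47, 55, 69, 73, 81 → MAD = 43

43 ms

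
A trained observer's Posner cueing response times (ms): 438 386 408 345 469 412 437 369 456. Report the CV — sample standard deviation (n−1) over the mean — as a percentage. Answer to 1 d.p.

9.9%

n = 9, Σ = 3720, M = 413.3333
Σ(x−M)² = 13500.000; s = √(13500.000/8) = 41.0792
CV = 41.0792 / 413.3333 = 0.09939 = 9.939%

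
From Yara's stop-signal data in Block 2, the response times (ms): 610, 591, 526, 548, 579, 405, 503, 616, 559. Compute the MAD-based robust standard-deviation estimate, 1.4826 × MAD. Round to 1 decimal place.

48.9 ms

Sorted: 405, 503, 526, 548, 559, 579, 591, 610, 616 → median = 559
|x − 559| sorted: 0, 11, 20, 32, 33, 51, 56, 57, 154 → MAD = 33
Robust SD ≈ 1.4826 × 33 = 48.926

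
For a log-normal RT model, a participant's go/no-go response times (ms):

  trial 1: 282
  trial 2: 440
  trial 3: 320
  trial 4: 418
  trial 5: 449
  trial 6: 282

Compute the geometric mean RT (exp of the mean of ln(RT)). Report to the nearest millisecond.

ln(RT): 5.6419, 6.0868, 5.7683, 6.0355, 6.1070, 5.6419
Mean ln(RT) = 35.2814/6 = 5.88024
Geometric mean = exp(5.88024) = 357.89 ms

358 ms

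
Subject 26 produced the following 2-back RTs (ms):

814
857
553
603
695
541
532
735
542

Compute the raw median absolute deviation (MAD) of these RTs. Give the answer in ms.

Sorted: 532, 541, 542, 553, 603, 695, 735, 814, 857 → median = 603
|x − 603|: 211, 254, 50, 0, 92, 62, 71, 132, 61
Sorted deviations: 0, 50, 61, 62, 71, 92, 132, 211, 254 → MAD = 71

71 ms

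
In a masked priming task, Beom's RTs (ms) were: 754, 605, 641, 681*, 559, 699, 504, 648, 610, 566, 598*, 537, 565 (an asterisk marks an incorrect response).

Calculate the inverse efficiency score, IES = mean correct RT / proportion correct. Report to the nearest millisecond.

719 ms

Correct trials (n=11): 754, 605, 641, 559, 699, 504, 648, 610, 566, 537, 565
Mean correct RT = 6688/11 = 608.0000 ms
Proportion correct = 11/13
IES = 608.0000 / (11/13) = 718.545 ms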